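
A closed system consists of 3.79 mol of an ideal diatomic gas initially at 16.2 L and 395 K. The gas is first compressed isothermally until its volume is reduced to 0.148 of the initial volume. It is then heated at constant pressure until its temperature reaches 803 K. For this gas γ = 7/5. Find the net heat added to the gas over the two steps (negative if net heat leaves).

P₁ = nRT₁/V₁ = 3.79×8.314×395/16.2 = 768 kPa.
Step 1 — Isothermal: T stays 395 K; PV = const ⇒ V₂ = 2.40 L, P₂ = 5190 kPa.
ΔU = 0 (ideal gas, T constant).
W = nRT ln(V₂/V₁) = 3.79×8.314×395×ln(0.148) = -23800 J.
Q = ΔU + W = -23800 J.
State after step 1: P = 5190 kPa, V = 2.40 L, T = 395 K.
Step 2 — Isobaric: P stays 5190 kPa; V/T = const ⇒ T₂ = 803 K, V₂ = 4.87 L.
W = PΔV = 5190×(4.87−2.40) kPa·L = 12900 J.
ΔU = nCvΔT = 3.79×20.8×(803−395) = 32100 J.
Q = ΔU + W = nCpΔT = 45000 J.
Net over both steps: W = -10900 J, Q = 21200 J, ΔU = 32100 J.

21200 J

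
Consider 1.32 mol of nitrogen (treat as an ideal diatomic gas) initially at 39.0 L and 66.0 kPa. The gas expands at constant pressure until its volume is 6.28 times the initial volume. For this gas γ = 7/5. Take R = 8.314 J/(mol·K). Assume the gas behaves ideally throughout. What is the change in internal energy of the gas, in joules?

T₁ = P₁V₁/(nR) = 66.0×39.0/(1.32×8.314) = 235 K.
Isobaric: P stays 66.0 kPa; V/T = const ⇒ T₂ = 1470 K, V₂ = 245 L.
For an ideal gas ΔU = nCvΔT with Cv = (5/2)R = 20.8 J/(mol·K).
ΔU = 1.32×20.8×(1470−235) = 34000 J.

34000 J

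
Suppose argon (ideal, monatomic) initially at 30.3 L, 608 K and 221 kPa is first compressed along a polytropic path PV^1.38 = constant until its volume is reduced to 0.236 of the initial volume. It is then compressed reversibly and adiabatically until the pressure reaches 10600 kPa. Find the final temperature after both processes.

n = P₁V₁/(RT₁) = 221×30.3/(8.314×608) = 1.32 mol.
Step 1 — Polytropic n=1.38: T₂ = T₁(V₁/V₂)^(n−1) = 608×(4.24)^0.38 = 1050 K; P₂ = P₁(V₁/V₂)^n = 1620 kPa.
W = (P₁V₁−P₂V₂)/(n−1) = (221×30.3−1620×7.15)/0.38 = -12900 J.
ΔU = nCvΔT = 1.32×12.5×(1050−608) = 7340 J.
Q = ΔU + W = -5540 J.
State after step 1: P = 1620 kPa, V = 7.15 L, T = 1050 K.
Step 2 — Adiabatic: T₂/T₁ = (P₂/P₁)^((γ−1)/γ) ⇒ T₂ = 1050×(6.54)^0.400 = 2230 K; V₂ = 2.32 L.
ΔU = nCvΔT = 1.32×12.5×(2230−1050) = 19500 J.
Q = 0 for an adiabatic process, so W = −ΔU = -19500 J.
Net over both steps: W = -32300 J, Q = -5540 J, ΔU = 26800 J.

2230 K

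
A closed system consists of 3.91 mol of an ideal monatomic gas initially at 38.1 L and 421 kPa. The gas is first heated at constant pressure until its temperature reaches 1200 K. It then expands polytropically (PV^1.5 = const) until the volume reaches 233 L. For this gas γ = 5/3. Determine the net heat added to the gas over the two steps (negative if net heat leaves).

T₁ = P₁V₁/(nR) = 421×38.1/(3.91×8.314) = 493 K.
Step 1 — Isobaric: P stays 421 kPa; V/T = const ⇒ T₂ = 1200 K, V₂ = 92.7 L.
W = PΔV = 421×(92.7−38.1) kPa·L = 23000 J.
ΔU = nCvΔT = 3.91×12.5×(1200−493) = 34500 J.
Q = ΔU + W = nCpΔT = 57400 J.
State after step 1: P = 421 kPa, V = 92.7 L, T = 1200 K.
Step 2 — Polytropic n=1.5: T₂ = T₁(V₁/V₂)^(n−1) = 1200×(0.398)^0.50 = 757 K; P₂ = P₁(V₁/V₂)^n = 106 kPa.
W = (P₁V₁−P₂V₂)/(n−1) = (421×92.7−106×233)/0.50 = 28800 J.
ΔU = nCvΔT = 3.91×12.5×(757−1200) = -21600 J.
Q = ΔU + W = 7200 J.
Net over both steps: W = 51800 J, Q = 64600 J, ΔU = 12800 J.

64600 J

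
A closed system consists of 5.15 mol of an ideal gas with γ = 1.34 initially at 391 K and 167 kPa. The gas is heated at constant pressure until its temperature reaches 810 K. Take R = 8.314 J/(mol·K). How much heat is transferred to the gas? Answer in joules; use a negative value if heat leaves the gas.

V₁ = nRT₁/P₁ = 5.15×8.314×391/167 = 100 L.
Isobaric: P stays 167 kPa; V/T = const ⇒ T₂ = 810 K, V₂ = 208 L.
W = PΔV = 167×(208−100) kPa·L = 17900 J.
ΔU = nCvΔT = 5.15×24.5×(810−391) = 52800 J.
Q = ΔU + W = nCpΔT = 70700 J.

70700 J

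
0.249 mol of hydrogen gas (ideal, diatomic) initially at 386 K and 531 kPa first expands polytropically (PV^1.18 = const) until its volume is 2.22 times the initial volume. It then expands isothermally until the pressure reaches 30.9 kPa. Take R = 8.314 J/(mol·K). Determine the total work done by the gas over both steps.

1910 J

V₁ = nRT₁/P₁ = 0.249×8.314×386/531 = 1.50 L.
Step 1 — Polytropic n=1.18: T₂ = T₁(V₁/V₂)^(n−1) = 386×(0.450)^0.18 = 334 K; P₂ = P₁(V₁/V₂)^n = 207 kPa.
W = (P₁V₁−P₂V₂)/(n−1) = (531×1.50−207×3.34)/0.18 = 594 J.
ΔU = nCvΔT = 0.249×20.8×(334−386) = -267 J.
Q = ΔU + W = 327 J.
State after step 1: P = 207 kPa, V = 3.34 L, T = 334 K.
Step 2 — Isothermal: T stays 334 K; PV = const ⇒ V₂ = 22.4 L, P₂ = 30.9 kPa.
ΔU = 0 (ideal gas, T constant).
W = nRT ln(V₂/V₁) = 0.249×8.314×334×ln(6.71) = 1320 J.
Q = ΔU + W = 1320 J.
Net over both steps: W = 1910 J, Q = 1640 J, ΔU = -267 J.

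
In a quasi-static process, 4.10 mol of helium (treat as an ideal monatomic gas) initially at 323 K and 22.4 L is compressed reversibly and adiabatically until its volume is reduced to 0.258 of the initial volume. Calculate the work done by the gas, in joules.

-24200 J

P₁ = nRT₁/V₁ = 4.10×8.314×323/22.4 = 492 kPa.
Adiabatic: TV^(γ−1) = const ⇒ T₂ = 323×(3.88)^0.667 = 797 K; PV^γ = const ⇒ P₂ = 4700 kPa.
ΔU = nCvΔT = 4.10×12.5×(797−323) = 24200 J.
Q = 0 for an adiabatic process, so W = −ΔU = -24200 J.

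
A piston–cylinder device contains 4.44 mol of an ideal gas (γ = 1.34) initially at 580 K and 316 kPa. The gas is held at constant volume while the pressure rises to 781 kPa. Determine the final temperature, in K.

1430 K

V₁ = nRT₁/P₁ = 4.44×8.314×580/316 = 67.8 L.
Isochoric: V stays 67.8 L; P/T = const ⇒ T₂ = 1430 K, P₂ = 781 kPa.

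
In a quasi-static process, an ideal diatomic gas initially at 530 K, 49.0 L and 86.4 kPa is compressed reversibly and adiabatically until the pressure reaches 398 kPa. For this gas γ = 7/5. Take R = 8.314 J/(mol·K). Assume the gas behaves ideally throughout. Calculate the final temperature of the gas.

820 K

Adiabatic: T₂/T₁ = (P₂/P₁)^((γ−1)/γ) ⇒ T₂ = 530×(4.61)^0.286 = 820 K; V₂ = 16.5 L.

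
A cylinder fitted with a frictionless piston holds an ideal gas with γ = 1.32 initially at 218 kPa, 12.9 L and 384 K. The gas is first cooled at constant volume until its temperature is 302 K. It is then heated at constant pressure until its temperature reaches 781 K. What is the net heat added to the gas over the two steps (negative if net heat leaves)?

12600 J

n = P₁V₁/(RT₁) = 218×12.9/(8.314×384) = 0.881 mol.
Step 1 — Isochoric: V stays 12.9 L; P/T = const ⇒ T₂ = 302 K, P₂ = 171 kPa.
W = 0 (no volume change).
ΔU = nCvΔT = 0.881×26.0×(302−384) = -1880 J.
Q = ΔU = -1880 J.
State after step 1: P = 171 kPa, V = 12.9 L, T = 302 K.
Step 2 — Isobaric: P stays 171 kPa; V/T = const ⇒ T₂ = 781 K, V₂ = 33.4 L.
W = PΔV = 171×(33.4−12.9) kPa·L = 3510 J.
ΔU = nCvΔT = 0.881×26.0×(781−302) = 11000 J.
Q = ΔU + W = nCpΔT = 14500 J.
Net over both steps: W = 3510 J, Q = 12600 J, ΔU = 9090 J.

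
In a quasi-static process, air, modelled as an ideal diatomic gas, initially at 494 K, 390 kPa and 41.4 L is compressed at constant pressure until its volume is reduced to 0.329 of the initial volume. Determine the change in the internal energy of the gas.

n = P₁V₁/(RT₁) = 390×41.4/(8.314×494) = 3.93 mol.
Isobaric: P stays 390 kPa; V/T = const ⇒ T₂ = 163 K, V₂ = 13.6 L.
For an ideal gas ΔU = nCvΔT with Cv = (5/2)R = 20.8 J/(mol·K).
ΔU = 3.93×20.8×(163−494) = -27100 J.

-27100 J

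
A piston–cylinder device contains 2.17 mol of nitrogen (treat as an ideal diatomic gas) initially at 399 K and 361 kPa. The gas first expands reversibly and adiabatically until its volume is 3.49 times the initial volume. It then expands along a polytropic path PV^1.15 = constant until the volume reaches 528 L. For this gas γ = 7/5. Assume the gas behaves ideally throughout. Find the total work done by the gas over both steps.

14700 J

V₁ = nRT₁/P₁ = 2.17×8.314×399/361 = 19.9 L.
Step 1 — Adiabatic: TV^(γ−1) = const ⇒ T₂ = 399×(0.287)^0.400 = 242 K; PV^γ = const ⇒ P₂ = 62.7 kPa.
ΔU = nCvΔT = 2.17×20.8×(242−399) = -7080 J.
Q = 0 for an adiabatic process, so W = −ΔU = 7080 J.
State after step 1: P = 62.7 kPa, V = 69.6 L, T = 242 K.
Step 2 — Polytropic n=1.15: T₂ = T₁(V₁/V₂)^(n−1) = 242×(0.132)^0.15 = 179 K; P₂ = P₁(V₁/V₂)^n = 6.10 kPa.
W = (P₁V₁−P₂V₂)/(n−1) = (62.7×69.6−6.10×528)/0.15 = 7630 J.
ΔU = nCvΔT = 2.17×20.8×(179−242) = -2860 J.
Q = ΔU + W = 4770 J.
Net over both steps: W = 14700 J, Q = 4770 J, ΔU = -9940 J.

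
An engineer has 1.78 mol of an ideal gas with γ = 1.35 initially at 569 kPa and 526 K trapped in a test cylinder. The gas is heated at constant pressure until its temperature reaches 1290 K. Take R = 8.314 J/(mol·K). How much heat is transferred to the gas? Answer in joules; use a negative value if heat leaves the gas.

43600 J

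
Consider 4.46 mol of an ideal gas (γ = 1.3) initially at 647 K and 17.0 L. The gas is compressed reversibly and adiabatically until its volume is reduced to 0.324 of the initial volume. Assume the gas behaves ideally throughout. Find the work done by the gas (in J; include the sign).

P₁ = nRT₁/V₁ = 4.46×8.314×647/17.0 = 1410 kPa.
Adiabatic: TV^(γ−1) = const ⇒ T₂ = 647×(3.09)^0.300 = 907 K; PV^γ = const ⇒ P₂ = 6110 kPa.
ΔU = nCvΔT = 4.46×27.7×(907−647) = 32200 J.
Q = 0 for an adiabatic process, so W = −ΔU = -32200 J.

-32200 J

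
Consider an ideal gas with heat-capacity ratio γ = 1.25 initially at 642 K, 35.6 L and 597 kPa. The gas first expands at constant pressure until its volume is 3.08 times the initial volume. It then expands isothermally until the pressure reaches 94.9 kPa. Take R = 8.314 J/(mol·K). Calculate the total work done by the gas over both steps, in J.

n = P₁V₁/(RT₁) = 597×35.6/(8.314×642) = 3.98 mol.
Step 1 — Isobaric: P stays 597 kPa; V/T = const ⇒ T₂ = 1980 K, V₂ = 110 L.
W = PΔV = 597×(110−35.6) kPa·L = 44200 J.
ΔU = nCvΔT = 3.98×33.3×(1980−642) = 177000 J.
Q = ΔU + W = nCpΔT = 221000 J.
State after step 1: P = 597 kPa, V = 110 L, T = 1980 K.
Step 2 — Isothermal: T stays 1980 K; PV = const ⇒ V₂ = 690 L, P₂ = 94.9 kPa.
ΔU = 0 (ideal gas, T constant).
W = nRT ln(V₂/V₁) = 3.98×8.314×1980×ln(6.29) = 120000 J.
Q = ΔU + W = 120000 J.
Net over both steps: W = 165000 J, Q = 341000 J, ΔU = 177000 J.

165000 J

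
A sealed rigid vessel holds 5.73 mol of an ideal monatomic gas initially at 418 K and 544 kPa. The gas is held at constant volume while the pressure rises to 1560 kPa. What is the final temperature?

V₁ = nRT₁/P₁ = 5.73×8.314×418/544 = 36.6 L.
Isochoric: V stays 36.6 L; P/T = const ⇒ T₂ = 1200 K, P₂ = 1560 kPa.

1200 K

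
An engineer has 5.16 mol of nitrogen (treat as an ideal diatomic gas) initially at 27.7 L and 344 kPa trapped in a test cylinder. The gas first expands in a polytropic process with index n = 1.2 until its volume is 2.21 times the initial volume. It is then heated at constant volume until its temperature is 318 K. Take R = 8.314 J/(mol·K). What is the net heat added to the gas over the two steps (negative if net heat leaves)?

T₁ = P₁V₁/(nR) = 344×27.7/(5.16×8.314) = 222 K.
Step 1 — Polytropic n=1.2: T₂ = T₁(V₁/V₂)^(n−1) = 222×(0.452)^0.20 = 190 K; P₂ = P₁(V₁/V₂)^n = 133 kPa.
W = (P₁V₁−P₂V₂)/(n−1) = (344×27.7−133×61.2)/0.20 = 6990 J.
ΔU = nCvΔT = 5.16×20.8×(190−222) = -3490 J.
Q = ΔU + W = 3490 J.
State after step 1: P = 133 kPa, V = 61.2 L, T = 190 K.
Step 2 — Isochoric: V stays 61.2 L; P/T = const ⇒ T₂ = 318 K, P₂ = 223 kPa.
W = 0 (no volume change).
ΔU = nCvΔT = 5.16×20.8×(318−190) = 13800 J.
Q = ΔU = 13800 J.
Net over both steps: W = 6990 J, Q = 17300 J, ΔU = 10300 J.

17300 J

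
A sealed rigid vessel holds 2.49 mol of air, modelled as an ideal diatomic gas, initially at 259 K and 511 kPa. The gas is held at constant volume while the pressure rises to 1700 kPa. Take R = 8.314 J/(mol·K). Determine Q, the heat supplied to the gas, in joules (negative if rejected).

31200 J

V₁ = nRT₁/P₁ = 2.49×8.314×259/511 = 10.5 L.
Isochoric: V stays 10.5 L; P/T = const ⇒ T₂ = 862 K, P₂ = 1700 kPa.
W = 0 (no volume change).
ΔU = nCvΔT = 2.49×20.8×(862−259) = 31200 J.
Q = ΔU = 31200 J.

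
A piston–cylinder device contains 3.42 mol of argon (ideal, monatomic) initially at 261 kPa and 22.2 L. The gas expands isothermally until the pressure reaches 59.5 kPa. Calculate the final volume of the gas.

97.4 L

T₁ = P₁V₁/(nR) = 261×22.2/(3.42×8.314) = 204 K.
Isothermal: T stays 204 K; PV = const ⇒ V₂ = 97.4 L, P₂ = 59.5 kPa.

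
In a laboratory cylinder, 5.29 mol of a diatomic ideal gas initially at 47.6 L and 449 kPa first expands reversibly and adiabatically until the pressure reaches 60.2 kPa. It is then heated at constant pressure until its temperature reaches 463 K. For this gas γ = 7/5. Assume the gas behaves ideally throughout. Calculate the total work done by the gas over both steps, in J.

T₁ = P₁V₁/(nR) = 449×47.6/(5.29×8.314) = 486 K.
Step 1 — Adiabatic: T₂/T₁ = (P₂/P₁)^((γ−1)/γ) ⇒ T₂ = 486×(0.134)^0.286 = 274 K; V₂ = 200 L.
ΔU = nCvΔT = 5.29×20.8×(274−486) = -23300 J.
Q = 0 for an adiabatic process, so W = −ΔU = 23300 J.
State after step 1: P = 60.2 kPa, V = 200 L, T = 274 K.
Step 2 — Isobaric: P stays 60.2 kPa; V/T = const ⇒ T₂ = 463 K, V₂ = 338 L.
W = PΔV = 60.2×(338−200) kPa·L = 8330 J.
ΔU = nCvΔT = 5.29×20.8×(463−274) = 20800 J.
Q = ΔU + W = nCpΔT = 29100 J.
Net over both steps: W = 31700 J, Q = 29100 J, ΔU = -2520 J.

31700 J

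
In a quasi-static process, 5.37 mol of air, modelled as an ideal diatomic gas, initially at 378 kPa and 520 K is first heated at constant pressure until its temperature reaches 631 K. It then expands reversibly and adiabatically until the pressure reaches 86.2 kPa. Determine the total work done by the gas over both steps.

V₁ = nRT₁/P₁ = 5.37×8.314×520/378 = 61.4 L.
Step 1 — Isobaric: P stays 378 kPa; V/T = const ⇒ T₂ = 631 K, V₂ = 74.5 L.
W = PΔV = 378×(74.5−61.4) kPa·L = 4960 J.
ΔU = nCvΔT = 5.37×20.8×(631−520) = 12400 J.
Q = ΔU + W = nCpΔT = 17300 J.
State after step 1: P = 378 kPa, V = 74.5 L, T = 631 K.
Step 2 — Adiabatic: T₂/T₁ = (P₂/P₁)^((γ−1)/γ) ⇒ T₂ = 631×(0.228)^0.286 = 414 K; V₂ = 214 L.
ΔU = nCvΔT = 5.37×20.8×(414−631) = -24300 J.
Q = 0 for an adiabatic process, so W = −ΔU = 24300 J.
Net over both steps: W = 29200 J, Q = 17300 J, ΔU = -11900 J.

29200 J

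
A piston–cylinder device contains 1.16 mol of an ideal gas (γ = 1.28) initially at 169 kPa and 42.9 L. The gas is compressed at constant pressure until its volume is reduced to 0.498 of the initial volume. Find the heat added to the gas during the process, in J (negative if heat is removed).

-16600 J

T₁ = P₁V₁/(nR) = 169×42.9/(1.16×8.314) = 752 K.
Isobaric: P stays 169 kPa; V/T = const ⇒ T₂ = 374 K, V₂ = 21.4 L.
W = PΔV = 169×(21.4−42.9) kPa·L = -3640 J.
ΔU = nCvΔT = 1.16×29.7×(374−752) = -13000 J.
Q = ΔU + W = nCpΔT = -16600 J.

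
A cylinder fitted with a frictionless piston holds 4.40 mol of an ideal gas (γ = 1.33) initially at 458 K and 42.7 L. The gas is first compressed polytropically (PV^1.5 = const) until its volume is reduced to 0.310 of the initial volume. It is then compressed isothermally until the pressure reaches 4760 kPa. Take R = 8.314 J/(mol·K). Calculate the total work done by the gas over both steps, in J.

-48900 J

P₁ = nRT₁/V₁ = 4.40×8.314×458/42.7 = 392 kPa.
Step 1 — Polytropic n=1.5: T₂ = T₁(V₁/V₂)^(n−1) = 458×(3.23)^0.50 = 823 K; P₂ = P₁(V₁/V₂)^n = 2270 kPa.
W = (P₁V₁−P₂V₂)/(n−1) = (392×42.7−2270×13.2)/0.50 = -26700 J.
ΔU = nCvΔT = 4.40×25.2×(823−458) = 40400 J.
Q = ΔU + W = 13700 J.
State after step 1: P = 2270 kPa, V = 13.2 L, T = 823 K.
Step 2 — Isothermal: T stays 823 K; PV = const ⇒ V₂ = 6.32 L, P₂ = 4760 kPa.
ΔU = 0 (ideal gas, T constant).
W = nRT ln(V₂/V₁) = 4.40×8.314×823×ln(0.478) = -22200 J.
Q = ΔU + W = -22200 J.
Net over both steps: W = -48900 J, Q = -8500 J, ΔU = 40400 J.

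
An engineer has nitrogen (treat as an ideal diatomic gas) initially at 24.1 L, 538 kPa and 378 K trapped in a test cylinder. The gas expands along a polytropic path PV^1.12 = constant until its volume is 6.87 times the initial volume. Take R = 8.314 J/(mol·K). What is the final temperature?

Polytropic n=1.12: T₂ = T₁(V₁/V₂)^(n−1) = 378×(0.146)^0.12 = 300 K; P₂ = P₁(V₁/V₂)^n = 62.1 kPa.

300 K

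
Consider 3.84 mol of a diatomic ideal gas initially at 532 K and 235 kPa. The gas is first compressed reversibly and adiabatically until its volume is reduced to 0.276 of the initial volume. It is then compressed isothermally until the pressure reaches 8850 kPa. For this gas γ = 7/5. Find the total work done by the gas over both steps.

V₁ = nRT₁/P₁ = 3.84×8.314×532/235 = 72.3 L.
Step 1 — Adiabatic: TV^(γ−1) = const ⇒ T₂ = 532×(3.62)^0.400 = 890 K; PV^γ = const ⇒ P₂ = 1420 kPa.
ΔU = nCvΔT = 3.84×20.8×(890−532) = 28600 J.
Q = 0 for an adiabatic process, so W = −ΔU = -28600 J.
State after step 1: P = 1420 kPa, V = 19.9 L, T = 890 K.
Step 2 — Isothermal: T stays 890 K; PV = const ⇒ V₂ = 3.21 L, P₂ = 8850 kPa.
ΔU = 0 (ideal gas, T constant).
W = nRT ln(V₂/V₁) = 3.84×8.314×890×ln(0.161) = -51900 J.
Q = ΔU + W = -51900 J.
Net over both steps: W = -80500 J, Q = -51900 J, ΔU = 28600 J.

-80500 J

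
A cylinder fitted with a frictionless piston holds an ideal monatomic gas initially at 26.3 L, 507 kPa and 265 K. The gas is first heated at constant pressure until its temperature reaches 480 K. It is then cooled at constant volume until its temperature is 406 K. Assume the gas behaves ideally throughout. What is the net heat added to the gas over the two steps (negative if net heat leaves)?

21500 J

n = P₁V₁/(RT₁) = 507×26.3/(8.314×265) = 6.05 mol.
Step 1 — Isobaric: P stays 507 kPa; V/T = const ⇒ T₂ = 480 K, V₂ = 47.6 L.
W = PΔV = 507×(47.6−26.3) kPa·L = 10800 J.
ΔU = nCvΔT = 6.05×12.5×(480−265) = 16200 J.
Q = ΔU + W = nCpΔT = 27000 J.
State after step 1: P = 507 kPa, V = 47.6 L, T = 480 K.
Step 2 — Isochoric: V stays 47.6 L; P/T = const ⇒ T₂ = 406 K, P₂ = 429 kPa.
W = 0 (no volume change).
ΔU = nCvΔT = 6.05×12.5×(406−480) = -5590 J.
Q = ΔU = -5590 J.
Net over both steps: W = 10800 J, Q = 21500 J, ΔU = 10600 J.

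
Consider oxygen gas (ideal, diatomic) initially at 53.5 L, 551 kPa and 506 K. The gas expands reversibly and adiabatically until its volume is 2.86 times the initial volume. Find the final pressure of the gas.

127 kPa

Adiabatic: TV^(γ−1) = const ⇒ T₂ = 506×(0.350)^0.400 = 332 K; PV^γ = const ⇒ P₂ = 127 kPa.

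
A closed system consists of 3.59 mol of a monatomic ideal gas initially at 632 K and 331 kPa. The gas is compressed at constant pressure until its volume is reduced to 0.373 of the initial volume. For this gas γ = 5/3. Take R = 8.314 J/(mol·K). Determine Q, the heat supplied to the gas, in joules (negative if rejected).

V₁ = nRT₁/P₁ = 3.59×8.314×632/331 = 57.0 L.
Isobaric: P stays 331 kPa; V/T = const ⇒ T₂ = 236 K, V₂ = 21.3 L.
W = PΔV = 331×(21.3−57.0) kPa·L = -11800 J.
ΔU = nCvΔT = 3.59×12.5×(236−632) = -17700 J.
Q = ΔU + W = nCpΔT = -29600 J.

-29600 J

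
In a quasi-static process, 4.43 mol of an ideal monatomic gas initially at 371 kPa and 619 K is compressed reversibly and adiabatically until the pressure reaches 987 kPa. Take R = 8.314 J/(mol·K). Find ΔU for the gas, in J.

V₁ = nRT₁/P₁ = 4.43×8.314×619/371 = 61.5 L.
Adiabatic: T₂/T₁ = (P₂/P₁)^((γ−1)/γ) ⇒ T₂ = 619×(2.66)^0.400 = 916 K; V₂ = 34.2 L.
For an ideal gas ΔU = nCvΔT with Cv = (3/2)R = 12.5 J/(mol·K).
ΔU = 4.43×12.5×(916−619) = 16400 J.

16400 J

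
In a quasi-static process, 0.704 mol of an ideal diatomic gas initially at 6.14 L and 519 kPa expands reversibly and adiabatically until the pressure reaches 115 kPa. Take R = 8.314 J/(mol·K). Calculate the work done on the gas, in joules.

-2790 J

T₁ = P₁V₁/(nR) = 519×6.14/(0.704×8.314) = 544 K.
Adiabatic: T₂/T₁ = (P₂/P₁)^((γ−1)/γ) ⇒ T₂ = 544×(0.222)^0.286 = 354 K; V₂ = 18.0 L.
ΔU = nCvΔT = 0.704×20.8×(354−544) = -2790 J.
Q = 0 for an adiabatic process, so W = −ΔU = 2790 J.
Work done on the gas = −W_by = -2790 J.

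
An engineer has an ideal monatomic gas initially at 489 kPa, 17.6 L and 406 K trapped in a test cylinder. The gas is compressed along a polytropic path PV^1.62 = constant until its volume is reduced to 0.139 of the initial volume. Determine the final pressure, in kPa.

12000 kPa

Polytropic n=1.62: T₂ = T₁(V₁/V₂)^(n−1) = 406×(7.19)^0.62 = 1380 K; P₂ = P₁(V₁/V₂)^n = 12000 kPa.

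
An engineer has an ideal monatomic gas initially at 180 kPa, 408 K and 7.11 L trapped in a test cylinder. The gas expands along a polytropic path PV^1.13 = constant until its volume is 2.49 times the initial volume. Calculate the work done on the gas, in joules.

-1100 J

n = P₁V₁/(RT₁) = 180×7.11/(8.314×408) = 0.377 mol.
Polytropic n=1.13: T₂ = T₁(V₁/V₂)^(n−1) = 408×(0.402)^0.13 = 362 K; P₂ = P₁(V₁/V₂)^n = 64.2 kPa.
W = (P₁V₁−P₂V₂)/(n−1) = (180×7.11−64.2×17.7)/0.13 = 1100 J.
Work done on the gas = −W_by = -1100 J.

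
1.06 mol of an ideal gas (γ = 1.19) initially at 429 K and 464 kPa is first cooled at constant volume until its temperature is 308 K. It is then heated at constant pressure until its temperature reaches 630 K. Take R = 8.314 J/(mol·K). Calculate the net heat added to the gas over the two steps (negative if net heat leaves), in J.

12200 J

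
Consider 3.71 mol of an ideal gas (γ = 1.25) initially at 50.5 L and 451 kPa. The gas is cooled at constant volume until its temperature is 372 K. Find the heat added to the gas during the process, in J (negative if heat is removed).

-45200 J

T₁ = P₁V₁/(nR) = 451×50.5/(3.71×8.314) = 738 K.
Isochoric: V stays 50.5 L; P/T = const ⇒ T₂ = 372 K, P₂ = 227 kPa.
W = 0 (no volume change).
ΔU = nCvΔT = 3.71×33.3×(372−738) = -45200 J.
Q = ΔU = -45200 J.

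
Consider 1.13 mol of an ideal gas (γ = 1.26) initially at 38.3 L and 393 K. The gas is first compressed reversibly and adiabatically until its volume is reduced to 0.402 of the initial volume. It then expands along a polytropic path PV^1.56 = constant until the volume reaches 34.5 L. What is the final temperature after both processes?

P₁ = nRT₁/V₁ = 1.13×8.314×393/38.3 = 96.4 kPa.
Step 1 — Adiabatic: TV^(γ−1) = const ⇒ T₂ = 393×(2.49)^0.260 = 498 K; PV^γ = const ⇒ P₂ = 304 kPa.
ΔU = nCvΔT = 1.13×32.0×(498−393) = 3800 J.
Q = 0 for an adiabatic process, so W = −ΔU = -3800 J.
State after step 1: P = 304 kPa, V = 15.4 L, T = 498 K.
Step 2 — Polytropic n=1.56: T₂ = T₁(V₁/V₂)^(n−1) = 498×(0.446)^0.56 = 317 K; P₂ = P₁(V₁/V₂)^n = 86.3 kPa.
W = (P₁V₁−P₂V₂)/(n−1) = (304×15.4−86.3×34.5)/0.56 = 3040 J.
ΔU = nCvΔT = 1.13×32.0×(317−498) = -6540 J.
Q = ΔU + W = -3500 J.
Net over both steps: W = -759 J, Q = -3500 J, ΔU = -2750 J.

317 K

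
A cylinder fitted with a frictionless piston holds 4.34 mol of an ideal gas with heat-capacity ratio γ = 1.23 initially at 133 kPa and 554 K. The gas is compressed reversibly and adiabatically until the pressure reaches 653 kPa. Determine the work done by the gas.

V₁ = nRT₁/P₁ = 4.34×8.314×554/133 = 150 L.
Adiabatic: T₂/T₁ = (P₂/P₁)^((γ−1)/γ) ⇒ T₂ = 554×(4.91)^0.187 = 746 K; V₂ = 41.2 L.
ΔU = nCvΔT = 4.34×36.1×(746−554) = 30100 J.
Q = 0 for an adiabatic process, so W = −ΔU = -30100 J.

-30100 J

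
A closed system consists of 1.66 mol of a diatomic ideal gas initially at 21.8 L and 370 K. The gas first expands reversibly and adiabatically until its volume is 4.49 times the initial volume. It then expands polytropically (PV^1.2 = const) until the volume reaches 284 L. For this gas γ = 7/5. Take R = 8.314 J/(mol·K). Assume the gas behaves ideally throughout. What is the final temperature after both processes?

164 K

P₁ = nRT₁/V₁ = 1.66×8.314×370/21.8 = 234 kPa.
Step 1 — Adiabatic: TV^(γ−1) = const ⇒ T₂ = 370×(0.223)^0.400 = 203 K; PV^γ = const ⇒ P₂ = 28.6 kPa.
ΔU = nCvΔT = 1.66×20.8×(203−370) = -5770 J.
Q = 0 for an adiabatic process, so W = −ΔU = 5770 J.
State after step 1: P = 28.6 kPa, V = 97.9 L, T = 203 K.
Step 2 — Polytropic n=1.2: T₂ = T₁(V₁/V₂)^(n−1) = 203×(0.345)^0.20 = 164 K; P₂ = P₁(V₁/V₂)^n = 7.97 kPa.
W = (P₁V₁−P₂V₂)/(n−1) = (28.6×97.9−7.97×284)/0.20 = 2690 J.
ΔU = nCvΔT = 1.66×20.8×(164−203) = -1340 J.
Q = ΔU + W = 1340 J.
Net over both steps: W = 8450 J, Q = 1340 J, ΔU = -7110 J.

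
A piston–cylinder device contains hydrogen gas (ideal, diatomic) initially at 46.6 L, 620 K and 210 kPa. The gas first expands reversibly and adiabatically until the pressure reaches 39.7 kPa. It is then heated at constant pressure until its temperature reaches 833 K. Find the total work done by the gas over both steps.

n = P₁V₁/(RT₁) = 210×46.6/(8.314×620) = 1.90 mol.
Step 1 — Adiabatic: T₂/T₁ = (P₂/P₁)^((γ−1)/γ) ⇒ T₂ = 620×(0.189)^0.286 = 385 K; V₂ = 153 L.
ΔU = nCvΔT = 1.90×20.8×(385−620) = -9260 J.
Q = 0 for an adiabatic process, so W = −ΔU = 9260 J.
State after step 1: P = 39.7 kPa, V = 153 L, T = 385 K.
Step 2 — Isobaric: P stays 39.7 kPa; V/T = const ⇒ T₂ = 833 K, V₂ = 331 L.
W = PΔV = 39.7×(331−153) kPa·L = 7070 J.
ΔU = nCvΔT = 1.90×20.8×(833−385) = 17700 J.
Q = ΔU + W = nCpΔT = 24700 J.
Net over both steps: W = 16300 J, Q = 24700 J, ΔU = 8400 J.

16300 J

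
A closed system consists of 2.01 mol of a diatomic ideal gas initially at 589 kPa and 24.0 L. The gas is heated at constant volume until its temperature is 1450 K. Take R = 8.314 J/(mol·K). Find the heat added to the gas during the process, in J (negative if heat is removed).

T₁ = P₁V₁/(nR) = 589×24.0/(2.01×8.314) = 846 K.
Isochoric: V stays 24.0 L; P/T = const ⇒ T₂ = 1450 K, P₂ = 1010 kPa.
W = 0 (no volume change).
ΔU = nCvΔT = 2.01×20.8×(1450−846) = 25200 J.
Q = ΔU = 25200 J.

25200 J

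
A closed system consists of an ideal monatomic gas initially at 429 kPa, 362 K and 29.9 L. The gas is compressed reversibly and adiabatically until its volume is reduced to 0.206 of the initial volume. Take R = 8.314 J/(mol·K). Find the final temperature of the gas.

Adiabatic: TV^(γ−1) = const ⇒ T₂ = 362×(4.85)^0.667 = 1040 K; PV^γ = const ⇒ P₂ = 5970 kPa.

1040 K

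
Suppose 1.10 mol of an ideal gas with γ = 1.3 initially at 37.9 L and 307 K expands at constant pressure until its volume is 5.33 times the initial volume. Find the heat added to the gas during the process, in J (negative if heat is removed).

52700 J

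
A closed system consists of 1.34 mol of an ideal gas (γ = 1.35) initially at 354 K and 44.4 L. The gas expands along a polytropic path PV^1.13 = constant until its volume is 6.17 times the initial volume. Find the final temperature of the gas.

P₁ = nRT₁/V₁ = 1.34×8.314×354/44.4 = 88.8 kPa.
Polytropic n=1.13: T₂ = T₁(V₁/V₂)^(n−1) = 354×(0.162)^0.13 = 279 K; P₂ = P₁(V₁/V₂)^n = 11.4 kPa.

279 K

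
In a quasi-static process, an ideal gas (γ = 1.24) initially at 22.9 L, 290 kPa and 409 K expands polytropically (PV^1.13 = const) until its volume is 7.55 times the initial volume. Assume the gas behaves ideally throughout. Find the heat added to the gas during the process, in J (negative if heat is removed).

n = P₁V₁/(RT₁) = 290×22.9/(8.314×409) = 1.95 mol.
Polytropic n=1.13: T₂ = T₁(V₁/V₂)^(n−1) = 409×(0.132)^0.13 = 314 K; P₂ = P₁(V₁/V₂)^n = 29.5 kPa.
W = (P₁V₁−P₂V₂)/(n−1) = (290×22.9−29.5×173)/0.13 = 11800 J.
ΔU = nCvΔT = 1.95×34.6×(314−409) = -6390 J.
Q = ΔU + W = 5410 J.

5410 J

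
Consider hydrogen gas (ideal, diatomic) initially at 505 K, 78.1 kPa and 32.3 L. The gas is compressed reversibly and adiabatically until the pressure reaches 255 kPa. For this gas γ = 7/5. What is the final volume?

13.9 L

Adiabatic: T₂/T₁ = (P₂/P₁)^((γ−1)/γ) ⇒ T₂ = 505×(3.27)^0.286 = 708 K; V₂ = 13.9 L.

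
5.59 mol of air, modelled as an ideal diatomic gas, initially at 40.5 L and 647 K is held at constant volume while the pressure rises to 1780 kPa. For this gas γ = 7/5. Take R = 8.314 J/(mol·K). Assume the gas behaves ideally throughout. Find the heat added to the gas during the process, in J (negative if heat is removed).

P₁ = nRT₁/V₁ = 5.59×8.314×647/40.5 = 742 kPa.
Isochoric: V stays 40.5 L; P/T = const ⇒ T₂ = 1550 K, P₂ = 1780 kPa.
W = 0 (no volume change).
ΔU = nCvΔT = 5.59×20.8×(1550−647) = 105000 J.
Q = ΔU = 105000 J.

105000 J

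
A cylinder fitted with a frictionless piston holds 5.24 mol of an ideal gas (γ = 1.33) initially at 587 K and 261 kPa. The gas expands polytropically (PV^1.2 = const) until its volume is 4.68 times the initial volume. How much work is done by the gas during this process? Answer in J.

34000 J

V₁ = nRT₁/P₁ = 5.24×8.314×587/261 = 98.0 L.
Polytropic n=1.2: T₂ = T₁(V₁/V₂)^(n−1) = 587×(0.214)^0.20 = 431 K; P₂ = P₁(V₁/V₂)^n = 41.0 kPa.
W = (P₁V₁−P₂V₂)/(n−1) = (261×98.0−41.0×459)/0.20 = 34000 J.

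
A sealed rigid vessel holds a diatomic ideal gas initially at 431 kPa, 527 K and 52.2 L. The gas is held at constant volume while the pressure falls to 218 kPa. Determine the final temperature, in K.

Isochoric: V stays 52.2 L; P/T = const ⇒ T₂ = 267 K, P₂ = 218 kPa.

267 K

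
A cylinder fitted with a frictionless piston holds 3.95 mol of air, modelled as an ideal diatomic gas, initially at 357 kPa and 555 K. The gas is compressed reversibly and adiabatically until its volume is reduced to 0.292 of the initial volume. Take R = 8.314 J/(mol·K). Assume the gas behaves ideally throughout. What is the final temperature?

908 K

V₁ = nRT₁/P₁ = 3.95×8.314×555/357 = 51.1 L.
Adiabatic: TV^(γ−1) = const ⇒ T₂ = 555×(3.42)^0.400 = 908 K; PV^γ = const ⇒ P₂ = 2000 kPa.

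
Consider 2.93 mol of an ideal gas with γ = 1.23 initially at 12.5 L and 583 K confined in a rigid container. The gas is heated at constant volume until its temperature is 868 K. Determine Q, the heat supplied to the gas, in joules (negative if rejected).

P₁ = nRT₁/V₁ = 2.93×8.314×583/12.5 = 1140 kPa.
Isochoric: V stays 12.5 L; P/T = const ⇒ T₂ = 868 K, P₂ = 1690 kPa.
W = 0 (no volume change).
ΔU = nCvΔT = 2.93×36.1×(868−583) = 30200 J.
Q = ΔU = 30200 J.

30200 J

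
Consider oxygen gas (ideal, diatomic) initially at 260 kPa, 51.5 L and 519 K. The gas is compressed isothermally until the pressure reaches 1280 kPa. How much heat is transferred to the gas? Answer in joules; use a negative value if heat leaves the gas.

-21300 J

n = P₁V₁/(RT₁) = 260×51.5/(8.314×519) = 3.10 mol.
Isothermal: T stays 519 K; PV = const ⇒ V₂ = 10.5 L, P₂ = 1280 kPa.
ΔU = 0 (ideal gas, T constant).
W = nRT ln(V₂/V₁) = 3.10×8.314×519×ln(0.203) = -21300 J.
Q = ΔU + W = -21300 J.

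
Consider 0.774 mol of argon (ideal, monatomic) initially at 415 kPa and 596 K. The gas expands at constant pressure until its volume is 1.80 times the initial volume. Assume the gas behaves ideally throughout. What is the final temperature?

1070 K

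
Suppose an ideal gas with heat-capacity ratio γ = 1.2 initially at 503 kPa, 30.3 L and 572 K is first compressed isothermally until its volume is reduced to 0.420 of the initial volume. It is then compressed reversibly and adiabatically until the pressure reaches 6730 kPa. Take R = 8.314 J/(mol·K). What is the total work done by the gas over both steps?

-38600 J

n = P₁V₁/(RT₁) = 503×30.3/(8.314×572) = 3.20 mol.
Step 1 — Isothermal: T stays 572 K; PV = const ⇒ V₂ = 12.7 L, P₂ = 1200 kPa.
ΔU = 0 (ideal gas, T constant).
W = nRT ln(V₂/V₁) = 3.20×8.314×572×ln(0.420) = -13200 J.
Q = ΔU + W = -13200 J.
State after step 1: P = 1200 kPa, V = 12.7 L, T = 572 K.
Step 2 — Adiabatic: T₂/T₁ = (P₂/P₁)^((γ−1)/γ) ⇒ T₂ = 572×(5.62)^0.167 = 763 K; V₂ = 3.02 L.
ΔU = nCvΔT = 3.20×41.6×(763−572) = 25400 J.
Q = 0 for an adiabatic process, so W = −ΔU = -25400 J.
Net over both steps: W = -38600 J, Q = -13200 J, ΔU = 25400 J.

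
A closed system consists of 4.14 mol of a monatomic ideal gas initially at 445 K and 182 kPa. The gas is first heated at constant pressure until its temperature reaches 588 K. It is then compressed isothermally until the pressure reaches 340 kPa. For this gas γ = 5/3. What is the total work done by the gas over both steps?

-7730 J

V₁ = nRT₁/P₁ = 4.14×8.314×445/182 = 84.2 L.
Step 1 — Isobaric: P stays 182 kPa; V/T = const ⇒ T₂ = 588 K, V₂ = 111 L.
W = PΔV = 182×(111−84.2) kPa·L = 4920 J.
ΔU = nCvΔT = 4.14×12.5×(588−445) = 7380 J.
Q = ΔU + W = nCpΔT = 12300 J.
State after step 1: P = 182 kPa, V = 111 L, T = 588 K.
Step 2 — Isothermal: T stays 588 K; PV = const ⇒ V₂ = 59.5 L, P₂ = 340 kPa.
ΔU = 0 (ideal gas, T constant).
W = nRT ln(V₂/V₁) = 4.14×8.314×588×ln(0.535) = -12600 J.
Q = ΔU + W = -12600 J.
Net over both steps: W = -7730 J, Q = -343 J, ΔU = 7380 J.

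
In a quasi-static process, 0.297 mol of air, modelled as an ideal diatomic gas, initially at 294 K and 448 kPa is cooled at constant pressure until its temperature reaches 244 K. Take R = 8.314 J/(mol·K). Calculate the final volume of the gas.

1.34 L

V₁ = nRT₁/P₁ = 0.297×8.314×294/448 = 1.62 L.
Isobaric: P stays 448 kPa; V/T = const ⇒ T₂ = 244 K, V₂ = 1.34 L.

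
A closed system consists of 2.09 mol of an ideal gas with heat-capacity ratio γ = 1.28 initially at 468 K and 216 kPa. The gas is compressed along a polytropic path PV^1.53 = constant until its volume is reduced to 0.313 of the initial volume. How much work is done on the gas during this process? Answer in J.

13100 J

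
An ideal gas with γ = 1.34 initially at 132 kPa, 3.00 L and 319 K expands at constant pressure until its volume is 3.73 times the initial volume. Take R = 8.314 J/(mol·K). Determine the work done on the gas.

-1080 J

n = P₁V₁/(RT₁) = 132×3.00/(8.314×319) = 0.149 mol.
Isobaric: P stays 132 kPa; V/T = const ⇒ T₂ = 1190 K, V₂ = 11.2 L.
W = PΔV = 132×(11.2−3.00) kPa·L = 1080 J.
Work done on the gas = −W_by = -1080 J.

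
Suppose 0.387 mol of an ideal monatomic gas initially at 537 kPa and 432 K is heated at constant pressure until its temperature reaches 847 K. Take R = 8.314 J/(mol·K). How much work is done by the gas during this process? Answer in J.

1340 J

V₁ = nRT₁/P₁ = 0.387×8.314×432/537 = 2.59 L.
Isobaric: P stays 537 kPa; V/T = const ⇒ T₂ = 847 K, V₂ = 5.07 L.
W = PΔV = 537×(5.07−2.59) kPa·L = 1340 J.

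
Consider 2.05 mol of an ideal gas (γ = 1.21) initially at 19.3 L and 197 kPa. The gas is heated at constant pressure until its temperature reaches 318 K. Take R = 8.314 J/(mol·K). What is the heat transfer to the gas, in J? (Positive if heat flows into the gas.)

9320 J

T₁ = P₁V₁/(nR) = 197×19.3/(2.05×8.314) = 223 K.
Isobaric: P stays 197 kPa; V/T = const ⇒ T₂ = 318 K, V₂ = 27.5 L.
W = PΔV = 197×(27.5−19.3) kPa·L = 1620 J.
ΔU = nCvΔT = 2.05×39.6×(318−223) = 7700 J.
Q = ΔU + W = nCpΔT = 9320 J.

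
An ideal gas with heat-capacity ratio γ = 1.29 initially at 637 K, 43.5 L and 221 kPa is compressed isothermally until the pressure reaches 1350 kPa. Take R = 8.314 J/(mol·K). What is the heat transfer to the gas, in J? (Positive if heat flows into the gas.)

n = P₁V₁/(RT₁) = 221×43.5/(8.314×637) = 1.82 mol.
Isothermal: T stays 637 K; PV = const ⇒ V₂ = 7.12 L, P₂ = 1350 kPa.
ΔU = 0 (ideal gas, T constant).
W = nRT ln(V₂/V₁) = 1.82×8.314×637×ln(0.164) = -17400 J.
Q = ΔU + W = -17400 J.

-17400 J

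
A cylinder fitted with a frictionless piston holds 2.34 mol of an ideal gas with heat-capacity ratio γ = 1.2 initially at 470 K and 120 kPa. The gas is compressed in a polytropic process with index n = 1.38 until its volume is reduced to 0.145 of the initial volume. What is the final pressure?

1720 kPa

V₁ = nRT₁/P₁ = 2.34×8.314×470/120 = 76.2 L.
Polytropic n=1.38: T₂ = T₁(V₁/V₂)^(n−1) = 470×(6.90)^0.38 = 979 K; P₂ = P₁(V₁/V₂)^n = 1720 kPa.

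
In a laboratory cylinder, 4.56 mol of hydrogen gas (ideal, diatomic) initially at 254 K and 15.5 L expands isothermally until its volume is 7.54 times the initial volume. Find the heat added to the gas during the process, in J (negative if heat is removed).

P₁ = nRT₁/V₁ = 4.56×8.314×254/15.5 = 621 kPa.
Isothermal: T stays 254 K; PV = const ⇒ V₂ = 117 L, P₂ = 82.4 kPa.
ΔU = 0 (ideal gas, T constant).
W = nRT ln(V₂/V₁) = 4.56×8.314×254×ln(7.54) = 19500 J.
Q = ΔU + W = 19500 J.

19500 J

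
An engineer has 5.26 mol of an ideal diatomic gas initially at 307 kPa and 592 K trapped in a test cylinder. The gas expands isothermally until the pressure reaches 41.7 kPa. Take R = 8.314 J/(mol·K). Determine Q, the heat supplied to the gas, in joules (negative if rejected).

51700 J

V₁ = nRT₁/P₁ = 5.26×8.314×592/307 = 84.3 L.
Isothermal: T stays 592 K; PV = const ⇒ V₂ = 621 L, P₂ = 41.7 kPa.
ΔU = 0 (ideal gas, T constant).
W = nRT ln(V₂/V₁) = 5.26×8.314×592×ln(7.36) = 51700 J.
Q = ΔU + W = 51700 J.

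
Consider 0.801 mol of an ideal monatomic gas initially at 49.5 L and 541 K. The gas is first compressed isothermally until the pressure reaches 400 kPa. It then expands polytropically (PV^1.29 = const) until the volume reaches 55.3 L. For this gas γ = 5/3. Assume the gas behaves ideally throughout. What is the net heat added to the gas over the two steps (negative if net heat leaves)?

P₁ = nRT₁/V₁ = 0.801×8.314×541/49.5 = 72.8 kPa.
Step 1 — Isothermal: T stays 541 K; PV = const ⇒ V₂ = 9.01 L, P₂ = 400 kPa.
ΔU = 0 (ideal gas, T constant).
W = nRT ln(V₂/V₁) = 0.801×8.314×541×ln(0.182) = -6140 J.
Q = ΔU + W = -6140 J.
State after step 1: P = 400 kPa, V = 9.01 L, T = 541 K.
Step 2 — Polytropic n=1.29: T₂ = T₁(V₁/V₂)^(n−1) = 541×(0.163)^0.29 = 320 K; P₂ = P₁(V₁/V₂)^n = 38.5 kPa.
W = (P₁V₁−P₂V₂)/(n−1) = (400×9.01−38.5×55.3)/0.29 = 5080 J.
ΔU = nCvΔT = 0.801×12.5×(320−541) = -2210 J.
Q = ΔU + W = 2870 J.
Net over both steps: W = -1060 J, Q = -3270 J, ΔU = -2210 J.

-3270 J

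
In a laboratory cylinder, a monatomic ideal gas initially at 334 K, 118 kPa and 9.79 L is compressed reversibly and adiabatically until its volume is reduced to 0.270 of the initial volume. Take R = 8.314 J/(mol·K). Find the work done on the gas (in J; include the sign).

n = P₁V₁/(RT₁) = 118×9.79/(8.314×334) = 0.416 mol.
Adiabatic: TV^(γ−1) = const ⇒ T₂ = 334×(3.70)^0.667 = 800 K; PV^γ = const ⇒ P₂ = 1050 kPa.
ΔU = nCvΔT = 0.416×12.5×(800−334) = 2420 J.
Q = 0 for an adiabatic process, so W = −ΔU = -2420 J.
Work done on the gas = −W_by = 2420 J.

2420 J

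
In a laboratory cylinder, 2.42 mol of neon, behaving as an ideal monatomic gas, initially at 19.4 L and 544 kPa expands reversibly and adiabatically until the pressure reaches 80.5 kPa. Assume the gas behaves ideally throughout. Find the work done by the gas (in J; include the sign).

8460 J

T₁ = P₁V₁/(nR) = 544×19.4/(2.42×8.314) = 525 K.
Adiabatic: T₂/T₁ = (P₂/P₁)^((γ−1)/γ) ⇒ T₂ = 525×(0.148)^0.400 = 244 K; V₂ = 61.0 L.
ΔU = nCvΔT = 2.42×12.5×(244−525) = -8460 J.
Q = 0 for an adiabatic process, so W = −ΔU = 8460 J.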